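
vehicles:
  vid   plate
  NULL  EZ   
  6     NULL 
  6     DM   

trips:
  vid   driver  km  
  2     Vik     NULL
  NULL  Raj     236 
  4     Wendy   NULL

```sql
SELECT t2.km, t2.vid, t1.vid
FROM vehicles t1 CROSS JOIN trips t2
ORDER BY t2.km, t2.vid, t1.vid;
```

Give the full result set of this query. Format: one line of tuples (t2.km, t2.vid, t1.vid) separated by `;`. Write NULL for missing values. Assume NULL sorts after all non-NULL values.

(236, NULL, 6); (236, NULL, 6); (236, NULL, NULL); (NULL, 2, 6); (NULL, 2, 6); (NULL, 2, NULL); (NULL, 4, 6); (NULL, 4, 6); (NULL, 4, NULL)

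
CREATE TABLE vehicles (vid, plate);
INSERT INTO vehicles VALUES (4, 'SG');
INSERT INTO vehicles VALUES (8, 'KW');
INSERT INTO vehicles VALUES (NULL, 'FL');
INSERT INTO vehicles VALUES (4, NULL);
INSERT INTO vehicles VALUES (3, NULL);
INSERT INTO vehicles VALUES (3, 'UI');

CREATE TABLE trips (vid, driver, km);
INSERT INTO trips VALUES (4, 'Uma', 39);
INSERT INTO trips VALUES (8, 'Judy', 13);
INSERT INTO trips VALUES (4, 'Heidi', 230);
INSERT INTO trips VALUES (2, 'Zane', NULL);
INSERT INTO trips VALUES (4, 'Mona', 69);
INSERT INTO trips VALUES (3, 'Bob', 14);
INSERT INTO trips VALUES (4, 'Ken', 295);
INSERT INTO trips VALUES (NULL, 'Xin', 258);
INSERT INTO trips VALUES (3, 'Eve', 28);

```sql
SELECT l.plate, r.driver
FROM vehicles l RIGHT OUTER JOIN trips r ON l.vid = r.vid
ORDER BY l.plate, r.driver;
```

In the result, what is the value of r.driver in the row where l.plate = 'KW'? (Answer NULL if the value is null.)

RIGHT JOIN keeps every row from `trips`; unmatched rows get NULL for `vehicles`'s columns.
Matching on l.vid = r.vid. A NULL in a compared column never satisfies the condition.
- l row (vid=4): matches 4 r row(s) → 4 output row(s).
- l row (vid=8): matches 1 r row(s) → 1 output row(s).
- l row (vid=NULL): no match.
- l row (vid=4): matches 4 r row(s) → 4 output row(s).
- l row (vid=3): matches 2 r row(s) → 2 output row(s).
- l row (vid=3): matches 2 r row(s) → 2 output row(s).
- 2 row(s) from r found no l partner → padded with NULL.

Judy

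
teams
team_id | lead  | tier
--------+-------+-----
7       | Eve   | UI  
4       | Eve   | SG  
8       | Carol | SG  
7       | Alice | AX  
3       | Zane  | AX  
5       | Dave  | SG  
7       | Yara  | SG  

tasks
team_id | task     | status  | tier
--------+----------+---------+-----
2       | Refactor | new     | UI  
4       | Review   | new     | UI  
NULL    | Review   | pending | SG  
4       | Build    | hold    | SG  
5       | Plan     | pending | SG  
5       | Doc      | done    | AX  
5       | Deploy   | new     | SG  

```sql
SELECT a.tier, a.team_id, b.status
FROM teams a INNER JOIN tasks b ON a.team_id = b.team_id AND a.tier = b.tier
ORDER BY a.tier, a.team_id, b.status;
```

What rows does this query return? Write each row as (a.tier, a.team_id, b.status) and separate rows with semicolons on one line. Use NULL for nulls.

(SG, 4, hold); (SG, 5, new); (SG, 5, pending)

INNER JOIN keeps only pairs where the ON condition holds.
Matching on a.team_id = b.team_id AND a.tier = b.tier. A NULL in a compared column never satisfies the condition.
- a (team_id=7, tier=UI) has no partner → excluded.
- a (team_id=4, tier=SG) pairs with 1 row(s) of b.
- a (team_id=8, tier=SG) has no partner → excluded.
- a (team_id=7, tier=AX) has no partner → excluded.
- a (team_id=3, tier=AX) has no partner → excluded.
- a (team_id=5, tier=SG) pairs with 2 row(s) of b.
- a (team_id=7, tier=SG) has no partner → excluded.
After projecting and ordering:
a.tier | a.team_id | b.status
SG | 4 | hold
SG | 5 | new
SG | 5 | pending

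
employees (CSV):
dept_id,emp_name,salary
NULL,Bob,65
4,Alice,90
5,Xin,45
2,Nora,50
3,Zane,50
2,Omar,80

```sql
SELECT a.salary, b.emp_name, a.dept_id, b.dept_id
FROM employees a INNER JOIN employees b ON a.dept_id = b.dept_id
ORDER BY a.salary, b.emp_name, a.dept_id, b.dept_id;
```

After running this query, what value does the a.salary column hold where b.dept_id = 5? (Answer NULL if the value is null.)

45

INNER JOIN keeps only pairs where the ON condition holds.
Matching on a.dept_id = b.dept_id. A NULL in a compared column never satisfies the condition.
Matched pairs: 7.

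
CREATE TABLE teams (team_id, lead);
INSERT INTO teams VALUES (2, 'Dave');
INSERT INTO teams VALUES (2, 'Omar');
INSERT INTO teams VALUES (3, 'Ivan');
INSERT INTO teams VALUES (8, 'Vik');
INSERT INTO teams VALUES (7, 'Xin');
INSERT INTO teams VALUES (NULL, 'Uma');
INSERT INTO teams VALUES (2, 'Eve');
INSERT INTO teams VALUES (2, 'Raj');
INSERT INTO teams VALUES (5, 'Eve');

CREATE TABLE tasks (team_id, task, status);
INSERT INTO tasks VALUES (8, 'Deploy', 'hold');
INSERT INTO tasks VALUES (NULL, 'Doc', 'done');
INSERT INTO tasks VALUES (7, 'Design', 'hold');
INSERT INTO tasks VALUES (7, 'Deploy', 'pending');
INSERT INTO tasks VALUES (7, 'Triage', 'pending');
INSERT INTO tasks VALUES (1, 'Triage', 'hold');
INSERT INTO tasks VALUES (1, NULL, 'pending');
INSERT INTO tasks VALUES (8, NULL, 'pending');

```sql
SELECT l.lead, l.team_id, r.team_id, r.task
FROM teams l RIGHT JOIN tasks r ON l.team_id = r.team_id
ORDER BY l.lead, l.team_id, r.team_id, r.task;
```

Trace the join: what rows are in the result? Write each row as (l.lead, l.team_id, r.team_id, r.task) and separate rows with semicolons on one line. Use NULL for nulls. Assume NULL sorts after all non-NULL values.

(Vik, 8, 8, Deploy); (Vik, 8, 8, NULL); (Xin, 7, 7, Deploy); (Xin, 7, 7, Design); (Xin, 7, 7, Triage); (NULL, NULL, 1, Triage); (NULL, NULL, 1, NULL); (NULL, NULL, NULL, Doc)

RIGHT JOIN keeps every row from `tasks`; unmatched rows get NULL for `teams`'s columns.
Matching on l.team_id = r.team_id. A NULL in a compared column never satisfies the condition.
Matched pairs: 5; unmatched r rows kept: 3.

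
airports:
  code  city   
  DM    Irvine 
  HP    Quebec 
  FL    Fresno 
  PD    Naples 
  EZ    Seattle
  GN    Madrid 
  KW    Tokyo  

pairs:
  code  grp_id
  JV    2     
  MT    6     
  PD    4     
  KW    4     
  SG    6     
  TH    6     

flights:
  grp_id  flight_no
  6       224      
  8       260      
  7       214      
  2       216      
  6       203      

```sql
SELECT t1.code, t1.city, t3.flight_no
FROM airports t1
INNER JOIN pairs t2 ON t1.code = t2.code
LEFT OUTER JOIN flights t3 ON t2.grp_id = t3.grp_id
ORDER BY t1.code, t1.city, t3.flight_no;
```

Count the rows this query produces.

2

Step 1 — t1 INNER JOIN t2 on code → 2 row(s).
Then LEFT JOIN `flights t3` on grp_id: each of those 2 rows is kept; rows whose t2.grp_id has no match in t3 get NULL for t3's columns.
Result: 2 row(s).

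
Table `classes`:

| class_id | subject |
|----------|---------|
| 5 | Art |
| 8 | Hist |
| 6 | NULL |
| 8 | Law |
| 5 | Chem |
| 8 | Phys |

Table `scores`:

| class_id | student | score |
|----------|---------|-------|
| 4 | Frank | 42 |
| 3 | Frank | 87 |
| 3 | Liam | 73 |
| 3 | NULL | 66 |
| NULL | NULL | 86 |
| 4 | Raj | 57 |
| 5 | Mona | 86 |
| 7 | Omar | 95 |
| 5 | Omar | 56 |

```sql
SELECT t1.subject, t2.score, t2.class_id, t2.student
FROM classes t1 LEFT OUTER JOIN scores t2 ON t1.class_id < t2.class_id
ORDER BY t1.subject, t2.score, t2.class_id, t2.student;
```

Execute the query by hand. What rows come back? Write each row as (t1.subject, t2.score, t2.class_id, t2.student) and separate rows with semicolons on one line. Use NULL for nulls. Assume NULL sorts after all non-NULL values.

(Art, 95, 7, Omar); (Chem, 95, 7, Omar); (Hist, NULL, NULL, NULL); (Law, NULL, NULL, NULL); (Phys, NULL, NULL, NULL); (NULL, 95, 7, Omar)

LEFT JOIN keeps every row from `classes`; unmatched rows get NULL for `scores`'s columns.
Matching on t1.class_id < t2.class_id. A NULL in a compared column never satisfies the condition.
Matched pairs: 3; unmatched t1 rows kept: 3.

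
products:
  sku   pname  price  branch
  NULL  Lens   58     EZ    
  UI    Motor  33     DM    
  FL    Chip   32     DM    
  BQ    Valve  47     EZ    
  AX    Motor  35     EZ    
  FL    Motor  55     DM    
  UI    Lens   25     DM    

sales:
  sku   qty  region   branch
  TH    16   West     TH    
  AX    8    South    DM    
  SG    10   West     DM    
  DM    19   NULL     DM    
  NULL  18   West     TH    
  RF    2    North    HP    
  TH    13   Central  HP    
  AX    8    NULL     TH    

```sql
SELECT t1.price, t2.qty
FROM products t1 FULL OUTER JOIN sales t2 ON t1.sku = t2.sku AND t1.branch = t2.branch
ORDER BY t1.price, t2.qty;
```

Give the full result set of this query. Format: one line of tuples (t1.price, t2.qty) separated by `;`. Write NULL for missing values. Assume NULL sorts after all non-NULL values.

(25, NULL); (32, NULL); (33, NULL); (35, NULL); (47, NULL); (55, NULL); (58, NULL); (NULL, 2); (NULL, 8); (NULL, 8); (NULL, 10); (NULL, 13); (NULL, 16); (NULL, 18); (NULL, 19)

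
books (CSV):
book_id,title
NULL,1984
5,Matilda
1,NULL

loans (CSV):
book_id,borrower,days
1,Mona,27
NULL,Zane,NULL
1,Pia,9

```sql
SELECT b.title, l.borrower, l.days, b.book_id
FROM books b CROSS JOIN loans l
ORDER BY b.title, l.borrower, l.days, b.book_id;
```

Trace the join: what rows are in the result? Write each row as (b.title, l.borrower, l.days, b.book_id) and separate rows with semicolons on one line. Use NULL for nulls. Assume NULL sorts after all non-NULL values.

CROSS JOIN pairs every row of `books` with every row of `loans`: 3 × 3 = 9 rows.

(1984, Mona, 27, NULL); (1984, Pia, 9, NULL); (1984, Zane, NULL, NULL); (Matilda, Mona, 27, 5); (Matilda, Pia, 9, 5); (Matilda, Zane, NULL, 5); (NULL, Mona, 27, 1); (NULL, Pia, 9, 1); (NULL, Zane, NULL, 1)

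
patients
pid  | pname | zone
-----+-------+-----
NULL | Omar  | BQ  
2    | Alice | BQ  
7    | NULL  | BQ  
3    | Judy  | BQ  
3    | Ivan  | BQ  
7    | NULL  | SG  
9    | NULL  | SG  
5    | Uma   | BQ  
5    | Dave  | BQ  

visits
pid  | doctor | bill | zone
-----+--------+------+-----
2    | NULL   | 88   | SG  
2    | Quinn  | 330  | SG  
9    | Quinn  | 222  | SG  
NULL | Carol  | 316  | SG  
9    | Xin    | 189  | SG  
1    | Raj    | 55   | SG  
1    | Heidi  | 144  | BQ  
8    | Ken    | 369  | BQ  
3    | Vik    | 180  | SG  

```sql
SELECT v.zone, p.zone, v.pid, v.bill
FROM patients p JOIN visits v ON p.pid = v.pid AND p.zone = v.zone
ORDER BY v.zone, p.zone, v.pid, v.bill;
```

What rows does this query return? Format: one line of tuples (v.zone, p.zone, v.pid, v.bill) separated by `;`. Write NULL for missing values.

(SG, SG, 9, 189); (SG, SG, 9, 222)

INNER JOIN keeps only pairs where the ON condition holds.
Matching on p.pid = v.pid AND p.zone = v.zone. A NULL in a compared column never satisfies the condition.
- p row (pid=NULL, zone=BQ): no match → dropped.
- p row (pid=2, zone=BQ): no match → dropped.
- p row (pid=7, zone=BQ): no match → dropped.
- p row (pid=3, zone=BQ): no match → dropped.
- p row (pid=3, zone=BQ): no match → dropped.
- p row (pid=7, zone=SG): no match → dropped.
- p row (pid=9, zone=SG): matches 2 v row(s) → 2 output row(s).
- p row (pid=5, zone=BQ): no match → dropped.
- p row (pid=5, zone=BQ): no match → dropped.
After projecting and ordering:
v.zone | p.zone | v.pid | v.bill
SG | SG | 9 | 189
SG | SG | 9 | 222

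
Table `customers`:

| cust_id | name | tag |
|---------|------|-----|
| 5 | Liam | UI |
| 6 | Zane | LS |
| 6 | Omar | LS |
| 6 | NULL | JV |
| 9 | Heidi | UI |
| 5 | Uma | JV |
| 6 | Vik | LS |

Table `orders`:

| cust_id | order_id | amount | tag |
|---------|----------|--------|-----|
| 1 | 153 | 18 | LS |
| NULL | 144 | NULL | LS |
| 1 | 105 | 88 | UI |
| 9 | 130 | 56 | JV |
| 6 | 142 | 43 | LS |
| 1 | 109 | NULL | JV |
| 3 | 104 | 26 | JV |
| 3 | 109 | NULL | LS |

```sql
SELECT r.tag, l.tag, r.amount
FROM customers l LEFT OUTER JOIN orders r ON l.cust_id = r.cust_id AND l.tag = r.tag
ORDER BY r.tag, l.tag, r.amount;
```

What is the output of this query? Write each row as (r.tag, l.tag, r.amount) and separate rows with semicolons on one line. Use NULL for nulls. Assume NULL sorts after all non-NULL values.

LEFT JOIN keeps every row from `customers`; unmatched rows get NULL for `orders`'s columns.
Matching on l.cust_id = r.cust_id AND l.tag = r.tag. A NULL in a compared column never satisfies the condition.
Matched pairs: 3; unmatched l rows kept: 4.

(LS, LS, 43); (LS, LS, 43); (LS, LS, 43); (NULL, JV, NULL); (NULL, JV, NULL); (NULL, UI, NULL); (NULL, UI, NULL)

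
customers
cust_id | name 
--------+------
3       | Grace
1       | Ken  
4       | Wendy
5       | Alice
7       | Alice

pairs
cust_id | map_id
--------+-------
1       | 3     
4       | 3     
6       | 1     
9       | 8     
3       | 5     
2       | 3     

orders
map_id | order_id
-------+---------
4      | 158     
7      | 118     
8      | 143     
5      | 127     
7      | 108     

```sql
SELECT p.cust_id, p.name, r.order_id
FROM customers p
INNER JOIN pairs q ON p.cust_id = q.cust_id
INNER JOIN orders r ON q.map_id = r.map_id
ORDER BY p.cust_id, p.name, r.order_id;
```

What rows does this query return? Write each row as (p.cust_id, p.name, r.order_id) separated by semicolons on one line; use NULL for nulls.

Evaluate left to right. First `customers p INNER JOIN pairs q` on cust_id: 3 row(s).
Then INNER JOIN `orders r` on map_id: keep only rows whose q.map_id appears in r.

(3, Grace, 127)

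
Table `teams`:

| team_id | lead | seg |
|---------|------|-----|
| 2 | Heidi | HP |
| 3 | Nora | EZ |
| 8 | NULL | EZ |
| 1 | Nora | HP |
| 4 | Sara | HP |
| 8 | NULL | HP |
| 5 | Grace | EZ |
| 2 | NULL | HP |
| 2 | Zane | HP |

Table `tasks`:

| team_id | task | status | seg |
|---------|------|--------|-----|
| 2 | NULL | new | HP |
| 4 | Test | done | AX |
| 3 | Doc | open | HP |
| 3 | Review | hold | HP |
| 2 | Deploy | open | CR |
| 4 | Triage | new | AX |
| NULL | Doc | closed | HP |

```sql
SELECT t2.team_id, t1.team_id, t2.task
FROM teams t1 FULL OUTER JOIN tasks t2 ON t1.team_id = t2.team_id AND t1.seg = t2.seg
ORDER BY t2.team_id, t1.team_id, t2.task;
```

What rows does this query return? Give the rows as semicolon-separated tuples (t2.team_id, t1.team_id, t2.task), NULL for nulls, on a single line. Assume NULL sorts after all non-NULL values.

(2, 2, NULL); (2, 2, NULL); (2, 2, NULL); (2, NULL, Deploy); (3, NULL, Doc); (3, NULL, Review); (4, NULL, Test); (4, NULL, Triage); (NULL, 1, NULL); (NULL, 3, NULL); (NULL, 4, NULL); (NULL, 5, NULL); (NULL, 8, NULL); (NULL, 8, NULL); (NULL, NULL, Doc)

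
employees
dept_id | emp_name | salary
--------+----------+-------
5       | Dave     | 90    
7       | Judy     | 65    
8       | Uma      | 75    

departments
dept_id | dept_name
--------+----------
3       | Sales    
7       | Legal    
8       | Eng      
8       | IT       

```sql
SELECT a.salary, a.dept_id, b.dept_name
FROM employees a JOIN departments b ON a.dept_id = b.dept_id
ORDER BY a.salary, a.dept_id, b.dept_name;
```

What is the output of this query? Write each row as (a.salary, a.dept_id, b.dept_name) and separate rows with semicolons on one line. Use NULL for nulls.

(65, 7, Legal); (75, 8, Eng); (75, 8, IT)

INNER JOIN keeps only pairs where the ON condition holds.
Matching on a.dept_id = b.dept_id.
- a (dept_id=5) has no partner → excluded.
- a (dept_id=7) pairs with 1 row(s) of b.
- a (dept_id=8) pairs with 2 row(s) of b.
After projecting and ordering:
a.salary | a.dept_id | b.dept_name
65 | 7 | Legal
75 | 8 | Eng
75 | 8 | IT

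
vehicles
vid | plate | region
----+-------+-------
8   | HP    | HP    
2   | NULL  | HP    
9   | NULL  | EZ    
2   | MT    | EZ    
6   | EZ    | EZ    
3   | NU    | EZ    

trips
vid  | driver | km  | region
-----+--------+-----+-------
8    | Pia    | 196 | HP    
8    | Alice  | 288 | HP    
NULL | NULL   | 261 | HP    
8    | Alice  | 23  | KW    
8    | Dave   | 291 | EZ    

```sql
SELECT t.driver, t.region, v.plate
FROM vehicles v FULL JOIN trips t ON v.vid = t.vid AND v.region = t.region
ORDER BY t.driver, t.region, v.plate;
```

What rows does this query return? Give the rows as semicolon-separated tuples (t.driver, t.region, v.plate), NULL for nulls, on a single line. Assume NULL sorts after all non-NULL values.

FULL OUTER JOIN keeps every row from both sides; unmatched rows get NULL for the other side's columns.
Matching on v.vid = t.vid AND v.region = t.region. A NULL in a compared column never satisfies the condition.
- v[0] vid=8, region=HP → 2 match(es) in t → 2 row(s).
- v[1] vid=2, region=HP → no match; kept with NULLs on the t side.
- v[2] vid=9, region=EZ → no match; kept with NULLs on the t side.
- v[3] vid=2, region=EZ → no match; kept with NULLs on the t side.
- v[4] vid=6, region=EZ → no match; kept with NULLs on the t side.
- v[5] vid=3, region=EZ → no match; kept with NULLs on the t side.
- plus 3 unmatched t row(s), each kept with NULL v columns.
After projecting and ordering:
t.driver | t.region | v.plate
Alice | HP | HP
Alice | KW | NULL
Dave | EZ | NULL
Pia | HP | HP
NULL | HP | NULL
NULL | NULL | EZ
NULL | NULL | MT
NULL | NULL | NU
NULL | NULL | NULL
NULL | NULL | NULL

(Alice, HP, HP); (Alice, KW, NULL); (Dave, EZ, NULL); (Pia, HP, HP); (NULL, HP, NULL); (NULL, NULL, EZ); (NULL, NULL, MT); (NULL, NULL, NU); (NULL, NULL, NULL); (NULL, NULL, NULL)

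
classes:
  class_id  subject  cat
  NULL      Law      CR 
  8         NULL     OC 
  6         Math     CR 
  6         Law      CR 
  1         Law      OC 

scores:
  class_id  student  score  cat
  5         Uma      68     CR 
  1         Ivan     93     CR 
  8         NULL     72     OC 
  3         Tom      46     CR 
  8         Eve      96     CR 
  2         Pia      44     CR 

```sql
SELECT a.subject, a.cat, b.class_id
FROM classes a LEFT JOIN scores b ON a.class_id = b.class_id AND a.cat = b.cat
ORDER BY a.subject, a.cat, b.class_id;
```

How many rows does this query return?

5

LEFT JOIN keeps every row from `classes`; unmatched rows get NULL for `scores`'s columns.
Matching on a.class_id = b.class_id AND a.cat = b.cat. A NULL in a compared column never satisfies the condition.
- a[0] class_id=NULL, cat=CR → no match; kept with NULLs on the b side.
- a[1] class_id=8, cat=OC → 1 match(es) in b → 1 row(s).
- a[2] class_id=6, cat=CR → no match; kept with NULLs on the b side.
- a[3] class_id=6, cat=CR → no match; kept with NULLs on the b side.
- a[4] class_id=1, cat=OC → no match; kept with NULLs on the b side.
Total: 1 matched + 4 padded = 5 rows.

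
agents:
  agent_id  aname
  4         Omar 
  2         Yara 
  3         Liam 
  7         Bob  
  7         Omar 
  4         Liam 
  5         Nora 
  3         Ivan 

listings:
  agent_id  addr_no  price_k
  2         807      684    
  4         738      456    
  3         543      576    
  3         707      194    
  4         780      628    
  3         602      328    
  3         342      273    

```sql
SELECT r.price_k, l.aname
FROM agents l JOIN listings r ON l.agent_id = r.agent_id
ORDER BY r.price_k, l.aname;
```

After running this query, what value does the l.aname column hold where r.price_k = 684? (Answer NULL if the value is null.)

INNER JOIN keeps only pairs where the ON condition holds.
Matching on l.agent_id = r.agent_id.
Matched pairs: 13.

Yara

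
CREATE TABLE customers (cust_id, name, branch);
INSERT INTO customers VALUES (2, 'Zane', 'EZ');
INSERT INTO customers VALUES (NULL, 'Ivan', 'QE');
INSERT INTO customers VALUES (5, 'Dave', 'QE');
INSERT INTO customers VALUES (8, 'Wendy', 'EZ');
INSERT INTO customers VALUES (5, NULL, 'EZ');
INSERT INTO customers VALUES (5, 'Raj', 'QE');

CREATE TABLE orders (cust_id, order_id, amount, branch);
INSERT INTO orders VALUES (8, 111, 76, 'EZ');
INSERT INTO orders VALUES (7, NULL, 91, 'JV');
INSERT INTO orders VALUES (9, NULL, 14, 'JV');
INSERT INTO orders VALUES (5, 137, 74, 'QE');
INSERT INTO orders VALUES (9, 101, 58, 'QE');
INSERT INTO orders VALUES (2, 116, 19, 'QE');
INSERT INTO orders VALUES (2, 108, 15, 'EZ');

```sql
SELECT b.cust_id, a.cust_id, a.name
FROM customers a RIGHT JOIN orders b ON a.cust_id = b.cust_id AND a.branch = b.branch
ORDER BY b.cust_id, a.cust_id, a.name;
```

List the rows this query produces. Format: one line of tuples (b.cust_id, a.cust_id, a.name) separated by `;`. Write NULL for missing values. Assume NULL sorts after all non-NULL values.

(2, 2, Zane); (2, NULL, NULL); (5, 5, Dave); (5, 5, Raj); (7, NULL, NULL); (8, 8, Wendy); (9, NULL, NULL); (9, NULL, NULL)

RIGHT JOIN keeps every row from `orders`; unmatched rows get NULL for `customers`'s columns.
Matching on a.cust_id = b.cust_id AND a.branch = b.branch. A NULL in a compared column never satisfies the condition.
- cust_id=2, branch=EZ: 1 matching b row(s), so 1 row(s) emitted.
- cust_id=NULL, branch=QE: no matching b row.
- cust_id=5, branch=QE: 1 matching b row(s), so 1 row(s) emitted.
- cust_id=8, branch=EZ: 1 matching b row(s), so 1 row(s) emitted.
- cust_id=5, branch=EZ: no matching b row.
- cust_id=5, branch=QE: 1 matching b row(s), so 1 row(s) emitted.
- 4 row(s) from b found no a partner → padded with NULL.
After projecting and ordering:
b.cust_id | a.cust_id | a.name
2 | 2 | Zane
2 | NULL | NULL
5 | 5 | Dave
5 | 5 | Raj
7 | NULL | NULL
8 | 8 | Wendy
9 | NULL | NULL
9 | NULL | NULL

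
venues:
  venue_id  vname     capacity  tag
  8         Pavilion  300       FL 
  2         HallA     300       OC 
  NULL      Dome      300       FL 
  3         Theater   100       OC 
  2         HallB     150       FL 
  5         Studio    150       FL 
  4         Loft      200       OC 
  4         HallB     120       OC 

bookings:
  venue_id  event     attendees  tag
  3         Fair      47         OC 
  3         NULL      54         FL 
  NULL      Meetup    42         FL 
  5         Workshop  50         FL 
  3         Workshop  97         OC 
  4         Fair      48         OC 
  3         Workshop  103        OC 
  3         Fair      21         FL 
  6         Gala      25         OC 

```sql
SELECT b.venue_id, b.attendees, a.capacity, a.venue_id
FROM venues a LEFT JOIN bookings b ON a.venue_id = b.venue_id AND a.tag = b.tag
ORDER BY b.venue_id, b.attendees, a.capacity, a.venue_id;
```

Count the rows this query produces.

10

LEFT JOIN keeps every row from `venues`; unmatched rows get NULL for `bookings`'s columns.
Matching on a.venue_id = b.venue_id AND a.tag = b.tag. A NULL in a compared column never satisfies the condition.
- a[0] venue_id=8, tag=FL → no match; kept with NULLs on the b side.
- a[1] venue_id=2, tag=OC → no match; kept with NULLs on the b side.
- a[2] venue_id=NULL, tag=FL → no match; kept with NULLs on the b side.
- a[3] venue_id=3, tag=OC → 3 match(es) in b → 3 row(s).
- a[4] venue_id=2, tag=FL → no match; kept with NULLs on the b side.
- a[5] venue_id=5, tag=FL → 1 match(es) in b → 1 row(s).
- a[6] venue_id=4, tag=OC → 1 match(es) in b → 1 row(s).
- a[7] venue_id=4, tag=OC → 1 match(es) in b → 1 row(s).
Total: 6 matched + 4 padded = 10 rows.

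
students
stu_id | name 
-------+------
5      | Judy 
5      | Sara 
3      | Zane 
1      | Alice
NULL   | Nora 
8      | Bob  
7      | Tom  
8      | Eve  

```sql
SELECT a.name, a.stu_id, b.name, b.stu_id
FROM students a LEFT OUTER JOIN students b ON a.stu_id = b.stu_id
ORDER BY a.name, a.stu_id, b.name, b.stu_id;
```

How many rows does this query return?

LEFT JOIN keeps every row from `students a`; unmatched rows get NULL for `students b`'s columns.
Matching on a.stu_id = b.stu_id. A NULL in a compared column never satisfies the condition.
- a row (stu_id=5): matches 2 b row(s) → 2 output row(s).
- a row (stu_id=5): matches 2 b row(s) → 2 output row(s).
- a row (stu_id=3): matches 1 b row(s) → 1 output row(s).
- a row (stu_id=1): matches 1 b row(s) → 1 output row(s).
- a row (stu_id=NULL): no match → kept, b columns NULL.
- a row (stu_id=8): matches 2 b row(s) → 2 output row(s).
- a row (stu_id=7): matches 1 b row(s) → 1 output row(s).
- a row (stu_id=8): matches 2 b row(s) → 2 output row(s).
Total: 11 matched + 1 padded = 12 rows.

12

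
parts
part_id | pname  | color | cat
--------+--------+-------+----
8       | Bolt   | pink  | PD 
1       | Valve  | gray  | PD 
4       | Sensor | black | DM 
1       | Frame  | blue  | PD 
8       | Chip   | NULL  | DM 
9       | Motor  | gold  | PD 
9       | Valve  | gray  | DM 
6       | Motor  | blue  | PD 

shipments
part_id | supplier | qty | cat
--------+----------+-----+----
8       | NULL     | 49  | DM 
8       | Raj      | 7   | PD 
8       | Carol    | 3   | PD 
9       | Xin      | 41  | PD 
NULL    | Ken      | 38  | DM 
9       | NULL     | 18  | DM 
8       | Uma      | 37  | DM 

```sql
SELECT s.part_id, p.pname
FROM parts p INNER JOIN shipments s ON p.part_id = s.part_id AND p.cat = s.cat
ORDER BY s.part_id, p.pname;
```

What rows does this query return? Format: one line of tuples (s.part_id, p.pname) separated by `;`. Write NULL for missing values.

(8, Bolt); (8, Bolt); (8, Chip); (8, Chip); (9, Motor); (9, Valve)

INNER JOIN keeps only pairs where the ON condition holds.
Matching on p.part_id = s.part_id AND p.cat = s.cat. A NULL in a compared column never satisfies the condition.
- p[0] part_id=8, cat=PD → 2 match(es) in s → 2 row(s).
- p[1] part_id=1, cat=PD → no match; dropped.
- p[2] part_id=4, cat=DM → no match; dropped.
- p[3] part_id=1, cat=PD → no match; dropped.
- p[4] part_id=8, cat=DM → 2 match(es) in s → 2 row(s).
- p[5] part_id=9, cat=PD → 1 match(es) in s → 1 row(s).
- p[6] part_id=9, cat=DM → 1 match(es) in s → 1 row(s).
- p[7] part_id=6, cat=PD → no match; dropped.
After projecting and ordering:
s.part_id | p.pname
8 | Bolt
8 | Bolt
8 | Chip
8 | Chip
9 | Motor
9 | Valve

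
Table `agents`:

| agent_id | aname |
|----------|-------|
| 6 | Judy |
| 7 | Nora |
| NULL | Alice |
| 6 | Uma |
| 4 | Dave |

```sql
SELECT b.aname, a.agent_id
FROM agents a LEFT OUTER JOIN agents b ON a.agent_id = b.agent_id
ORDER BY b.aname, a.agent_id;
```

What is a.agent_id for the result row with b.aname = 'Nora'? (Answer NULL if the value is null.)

LEFT JOIN keeps every row from `agents a`; unmatched rows get NULL for `agents b`'s columns.
Matching on a.agent_id = b.agent_id. A NULL in a compared column never satisfies the condition.
- a (agent_id=6) pairs with 2 row(s) of b.
- a (agent_id=7) pairs with 1 row(s) of b.
- a (agent_id=NULL) has no partner → padded with NULL.
- a (agent_id=6) pairs with 2 row(s) of b.
- a (agent_id=4) pairs with 1 row(s) of b.

7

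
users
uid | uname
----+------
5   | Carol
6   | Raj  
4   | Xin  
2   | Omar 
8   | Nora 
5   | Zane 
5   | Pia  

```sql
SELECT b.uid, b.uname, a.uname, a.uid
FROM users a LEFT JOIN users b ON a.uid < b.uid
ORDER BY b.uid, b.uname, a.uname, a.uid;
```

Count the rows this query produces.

19

LEFT JOIN keeps every row from `users a`; unmatched rows get NULL for `users b`'s columns.
Matching on a.uid < b.uid.
Matched pairs: 18; unmatched a rows kept: 1.
Total: 18 matched + 1 padded = 19 rows.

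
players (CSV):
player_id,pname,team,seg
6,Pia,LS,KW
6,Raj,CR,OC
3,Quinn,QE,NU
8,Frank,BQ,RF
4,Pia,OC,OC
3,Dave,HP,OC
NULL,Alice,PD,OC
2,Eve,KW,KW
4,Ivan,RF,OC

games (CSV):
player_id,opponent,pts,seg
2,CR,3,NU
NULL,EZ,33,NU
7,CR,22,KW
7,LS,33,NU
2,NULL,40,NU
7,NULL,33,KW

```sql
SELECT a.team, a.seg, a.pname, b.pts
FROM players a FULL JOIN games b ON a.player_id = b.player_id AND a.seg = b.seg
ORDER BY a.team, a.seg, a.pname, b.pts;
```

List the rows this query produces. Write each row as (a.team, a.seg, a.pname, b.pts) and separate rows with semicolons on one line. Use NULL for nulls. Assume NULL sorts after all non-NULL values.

FULL OUTER JOIN keeps every row from both sides; unmatched rows get NULL for the other side's columns.
Matching on a.player_id = b.player_id AND a.seg = b.seg. A NULL in a compared column never satisfies the condition.
Matched pairs: 0; unmatched a rows kept: 9; unmatched b rows kept: 6.

(BQ, RF, Frank, NULL); (CR, OC, Raj, NULL); (HP, OC, Dave, NULL); (KW, KW, Eve, NULL); (LS, KW, Pia, NULL); (OC, OC, Pia, NULL); (PD, OC, Alice, NULL); (QE, NU, Quinn, NULL); (RF, OC, Ivan, NULL); (NULL, NULL, NULL, 3); (NULL, NULL, NULL, 22); (NULL, NULL, NULL, 33); (NULL, NULL, NULL, 33); (NULL, NULL, NULL, 33); (NULL, NULL, NULL, 40)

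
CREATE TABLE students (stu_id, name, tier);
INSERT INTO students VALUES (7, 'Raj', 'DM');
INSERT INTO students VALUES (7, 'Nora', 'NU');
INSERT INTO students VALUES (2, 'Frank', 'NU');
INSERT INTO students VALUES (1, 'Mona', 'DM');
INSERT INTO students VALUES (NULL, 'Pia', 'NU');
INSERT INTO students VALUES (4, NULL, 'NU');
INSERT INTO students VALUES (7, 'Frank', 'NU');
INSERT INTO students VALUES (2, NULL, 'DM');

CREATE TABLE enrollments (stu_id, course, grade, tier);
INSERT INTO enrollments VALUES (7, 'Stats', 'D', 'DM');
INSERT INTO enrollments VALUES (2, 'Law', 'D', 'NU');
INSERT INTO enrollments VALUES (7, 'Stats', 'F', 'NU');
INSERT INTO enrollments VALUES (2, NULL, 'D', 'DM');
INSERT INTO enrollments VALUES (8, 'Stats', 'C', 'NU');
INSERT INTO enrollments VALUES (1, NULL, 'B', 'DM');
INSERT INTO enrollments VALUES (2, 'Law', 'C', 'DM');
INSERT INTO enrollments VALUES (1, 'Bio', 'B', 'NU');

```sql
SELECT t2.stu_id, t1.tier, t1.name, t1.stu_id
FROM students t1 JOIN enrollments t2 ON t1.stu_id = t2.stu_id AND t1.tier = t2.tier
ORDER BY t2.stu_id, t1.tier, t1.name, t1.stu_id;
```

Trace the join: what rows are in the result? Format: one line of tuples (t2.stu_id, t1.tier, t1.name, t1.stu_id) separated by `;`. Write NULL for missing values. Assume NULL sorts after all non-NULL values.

(1, DM, Mona, 1); (2, DM, NULL, 2); (2, DM, NULL, 2); (2, NU, Frank, 2); (7, DM, Raj, 7); (7, NU, Frank, 7); (7, NU, Nora, 7)

INNER JOIN keeps only pairs where the ON condition holds.
Matching on t1.stu_id = t2.stu_id AND t1.tier = t2.tier. A NULL in a compared column never satisfies the condition.
Matched pairs: 7.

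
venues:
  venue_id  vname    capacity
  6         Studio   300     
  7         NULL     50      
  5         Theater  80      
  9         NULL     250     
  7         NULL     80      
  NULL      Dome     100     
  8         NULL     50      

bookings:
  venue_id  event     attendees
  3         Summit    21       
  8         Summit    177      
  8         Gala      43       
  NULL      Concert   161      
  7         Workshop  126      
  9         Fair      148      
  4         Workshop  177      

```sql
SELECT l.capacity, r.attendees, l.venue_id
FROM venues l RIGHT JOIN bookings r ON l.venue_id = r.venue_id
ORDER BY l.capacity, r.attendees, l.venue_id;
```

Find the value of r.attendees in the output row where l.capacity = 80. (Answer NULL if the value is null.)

126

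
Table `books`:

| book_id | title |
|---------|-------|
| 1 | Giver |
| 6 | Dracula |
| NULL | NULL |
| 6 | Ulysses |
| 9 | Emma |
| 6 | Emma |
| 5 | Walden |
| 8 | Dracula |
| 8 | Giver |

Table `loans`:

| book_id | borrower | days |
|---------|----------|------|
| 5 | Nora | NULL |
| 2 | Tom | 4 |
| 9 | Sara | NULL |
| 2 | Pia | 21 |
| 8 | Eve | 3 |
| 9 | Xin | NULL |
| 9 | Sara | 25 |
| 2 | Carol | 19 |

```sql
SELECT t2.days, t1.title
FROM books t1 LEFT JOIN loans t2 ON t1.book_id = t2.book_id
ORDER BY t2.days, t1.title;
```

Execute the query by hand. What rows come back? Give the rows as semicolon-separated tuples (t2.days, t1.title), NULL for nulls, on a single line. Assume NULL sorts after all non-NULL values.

LEFT JOIN keeps every row from `books`; unmatched rows get NULL for `loans`'s columns.
Matching on t1.book_id = t2.book_id. A NULL in a compared column never satisfies the condition.
- book_id=1: no t2 row matches, row kept with t2 columns NULL.
- book_id=6: no t2 row matches, row kept with t2 columns NULL.
- book_id=NULL: no t2 row matches, row kept with t2 columns NULL.
- book_id=6: no t2 row matches, row kept with t2 columns NULL.
- book_id=9: 3 matching t2 row(s), so 3 row(s) emitted.
- book_id=6: no t2 row matches, row kept with t2 columns NULL.
- book_id=5: 1 matching t2 row(s), so 1 row(s) emitted.
- book_id=8: 1 matching t2 row(s), so 1 row(s) emitted.
- book_id=8: 1 matching t2 row(s), so 1 row(s) emitted.

(3, Dracula); (3, Giver); (25, Emma); (NULL, Dracula); (NULL, Emma); (NULL, Emma); (NULL, Emma); (NULL, Giver); (NULL, Ulysses); (NULL, Walden); (NULL, NULL)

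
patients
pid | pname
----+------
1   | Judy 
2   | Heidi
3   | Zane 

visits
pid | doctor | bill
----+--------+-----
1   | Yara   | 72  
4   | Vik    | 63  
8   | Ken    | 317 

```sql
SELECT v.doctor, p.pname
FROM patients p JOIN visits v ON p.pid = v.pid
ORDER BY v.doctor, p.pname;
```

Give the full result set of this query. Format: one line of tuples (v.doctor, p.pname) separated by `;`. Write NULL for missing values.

INNER JOIN keeps only pairs where the ON condition holds.
Matching on p.pid = v.pid.
- p[0] pid=1 → 1 match(es) in v → 1 row(s).
- p[1] pid=2 → no match; dropped.
- p[2] pid=3 → no match; dropped.
After projecting and ordering:
v.doctor | p.pname
Yara | Judy

(Yara, Judy)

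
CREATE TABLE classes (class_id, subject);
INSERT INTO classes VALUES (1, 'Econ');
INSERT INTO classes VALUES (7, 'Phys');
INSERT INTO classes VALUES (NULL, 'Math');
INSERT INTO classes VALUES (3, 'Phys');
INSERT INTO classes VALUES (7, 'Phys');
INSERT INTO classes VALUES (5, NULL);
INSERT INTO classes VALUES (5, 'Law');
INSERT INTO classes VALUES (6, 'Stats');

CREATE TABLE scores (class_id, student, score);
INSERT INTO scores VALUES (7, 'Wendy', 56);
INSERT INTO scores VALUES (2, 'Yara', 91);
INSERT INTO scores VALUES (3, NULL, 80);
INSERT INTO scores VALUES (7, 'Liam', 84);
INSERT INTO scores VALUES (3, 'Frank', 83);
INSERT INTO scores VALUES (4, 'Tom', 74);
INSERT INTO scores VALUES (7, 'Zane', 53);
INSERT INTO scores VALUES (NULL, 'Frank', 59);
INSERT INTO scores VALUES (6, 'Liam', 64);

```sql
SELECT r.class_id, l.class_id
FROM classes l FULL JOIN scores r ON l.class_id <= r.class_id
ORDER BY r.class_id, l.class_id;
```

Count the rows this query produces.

35

FULL OUTER JOIN keeps every row from both sides; unmatched rows get NULL for the other side's columns.
Matching on l.class_id <= r.class_id. A NULL in a compared column never satisfies the condition.
- l row (class_id=1): matches 8 r row(s) → 8 output row(s).
- l row (class_id=7): matches 3 r row(s) → 3 output row(s).
- l row (class_id=NULL): no match → kept, r columns NULL.
- l row (class_id=3): matches 7 r row(s) → 7 output row(s).
- l row (class_id=7): matches 3 r row(s) → 3 output row(s).
- l row (class_id=5): matches 4 r row(s) → 4 output row(s).
- l row (class_id=5): matches 4 r row(s) → 4 output row(s).
- l row (class_id=6): matches 4 r row(s) → 4 output row(s).
- 1 row(s) from r found no l partner → padded with NULL.
Total: 33 matched + 2 padded = 35 rows.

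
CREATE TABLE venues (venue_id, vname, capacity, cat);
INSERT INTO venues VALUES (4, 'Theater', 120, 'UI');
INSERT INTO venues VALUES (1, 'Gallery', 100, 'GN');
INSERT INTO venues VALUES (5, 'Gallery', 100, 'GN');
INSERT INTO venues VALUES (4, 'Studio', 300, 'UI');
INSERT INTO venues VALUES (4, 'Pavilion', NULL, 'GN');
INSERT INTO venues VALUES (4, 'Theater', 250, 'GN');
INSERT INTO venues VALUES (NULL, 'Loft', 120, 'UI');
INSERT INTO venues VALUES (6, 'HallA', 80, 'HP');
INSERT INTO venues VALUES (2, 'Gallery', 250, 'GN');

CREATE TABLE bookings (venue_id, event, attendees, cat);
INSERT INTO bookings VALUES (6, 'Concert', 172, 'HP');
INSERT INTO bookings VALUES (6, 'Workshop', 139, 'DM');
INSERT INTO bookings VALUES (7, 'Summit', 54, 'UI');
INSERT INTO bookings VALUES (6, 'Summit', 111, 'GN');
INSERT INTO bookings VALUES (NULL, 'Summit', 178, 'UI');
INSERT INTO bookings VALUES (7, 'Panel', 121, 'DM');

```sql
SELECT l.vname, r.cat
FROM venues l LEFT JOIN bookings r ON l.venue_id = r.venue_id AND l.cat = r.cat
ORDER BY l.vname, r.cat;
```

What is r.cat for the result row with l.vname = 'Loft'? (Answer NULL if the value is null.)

NULL

LEFT JOIN keeps every row from `venues`; unmatched rows get NULL for `bookings`'s columns.
Matching on l.venue_id = r.venue_id AND l.cat = r.cat. A NULL in a compared column never satisfies the condition.
Matched pairs: 1; unmatched l rows kept: 8.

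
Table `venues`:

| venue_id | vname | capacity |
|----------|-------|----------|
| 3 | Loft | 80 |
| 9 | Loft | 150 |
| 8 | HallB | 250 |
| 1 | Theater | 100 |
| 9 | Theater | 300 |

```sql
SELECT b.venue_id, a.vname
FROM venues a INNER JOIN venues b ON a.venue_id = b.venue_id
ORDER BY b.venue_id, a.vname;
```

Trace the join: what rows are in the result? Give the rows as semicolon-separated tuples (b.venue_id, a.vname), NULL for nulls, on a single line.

(1, Theater); (3, Loft); (8, HallB); (9, Loft); (9, Loft); (9, Theater); (9, Theater)

INNER JOIN keeps only pairs where the ON condition holds.
Matching on a.venue_id = b.venue_id.
- a[0] venue_id=3 → 1 match(es) in b → 1 row(s).
- a[1] venue_id=9 → 2 match(es) in b → 2 row(s).
- a[2] venue_id=8 → 1 match(es) in b → 1 row(s).
- a[3] venue_id=1 → 1 match(es) in b → 1 row(s).
- a[4] venue_id=9 → 2 match(es) in b → 2 row(s).
After projecting and ordering:
b.venue_id | a.vname
1 | Theater
3 | Loft
8 | HallB
9 | Loft
9 | Loft
9 | Theater
9 | Theater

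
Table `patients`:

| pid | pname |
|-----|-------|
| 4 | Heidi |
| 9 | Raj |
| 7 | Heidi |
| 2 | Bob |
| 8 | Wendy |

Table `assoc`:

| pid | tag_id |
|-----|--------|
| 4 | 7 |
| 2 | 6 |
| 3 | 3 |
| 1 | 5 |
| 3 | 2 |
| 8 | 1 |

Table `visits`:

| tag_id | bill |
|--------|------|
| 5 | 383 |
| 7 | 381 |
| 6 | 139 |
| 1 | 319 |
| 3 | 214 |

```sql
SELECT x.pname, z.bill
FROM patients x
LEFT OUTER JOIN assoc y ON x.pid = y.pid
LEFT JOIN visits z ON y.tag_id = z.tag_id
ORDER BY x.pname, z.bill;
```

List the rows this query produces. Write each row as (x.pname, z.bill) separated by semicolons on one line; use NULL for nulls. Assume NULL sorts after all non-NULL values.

(Bob, 139); (Heidi, 381); (Heidi, NULL); (Raj, NULL); (Wendy, 319)

Joins associate left-to-right: patients LEFT JOIN assoc on pid gives 5 intermediate row(s).
Then LEFT JOIN `visits z` on tag_id: each of those 5 rows is kept; rows whose y.tag_id has no match in z get NULL for z's columns.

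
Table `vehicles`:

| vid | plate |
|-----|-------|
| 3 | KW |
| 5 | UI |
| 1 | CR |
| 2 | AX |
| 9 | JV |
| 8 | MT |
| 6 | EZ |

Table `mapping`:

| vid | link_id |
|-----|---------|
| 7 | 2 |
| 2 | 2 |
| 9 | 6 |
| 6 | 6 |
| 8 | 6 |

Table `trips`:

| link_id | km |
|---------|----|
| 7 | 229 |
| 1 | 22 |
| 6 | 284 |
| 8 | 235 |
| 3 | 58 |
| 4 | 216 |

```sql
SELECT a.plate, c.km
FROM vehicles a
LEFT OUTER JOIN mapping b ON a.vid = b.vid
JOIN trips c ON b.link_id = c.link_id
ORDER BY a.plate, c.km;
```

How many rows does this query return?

3

Step 1 — a LEFT JOIN b on vid → 7 row(s).
Then INNER JOIN `trips c` on link_id: keep only rows whose b.link_id appears in c.
Result: 3 row(s).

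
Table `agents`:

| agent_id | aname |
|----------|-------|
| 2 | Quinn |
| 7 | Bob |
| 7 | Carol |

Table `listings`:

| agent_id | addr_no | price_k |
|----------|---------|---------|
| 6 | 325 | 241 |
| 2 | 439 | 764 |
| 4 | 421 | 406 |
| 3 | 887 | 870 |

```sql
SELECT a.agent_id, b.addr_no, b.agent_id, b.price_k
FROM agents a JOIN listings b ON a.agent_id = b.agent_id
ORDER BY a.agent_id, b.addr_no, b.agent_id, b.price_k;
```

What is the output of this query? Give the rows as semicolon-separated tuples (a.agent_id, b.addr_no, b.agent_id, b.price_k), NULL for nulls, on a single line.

INNER JOIN keeps only pairs where the ON condition holds.
Matching on a.agent_id = b.agent_id.
- a row (agent_id=2): matches 1 b row(s) → 1 output row(s).
- a row (agent_id=7): no match → dropped.
- a row (agent_id=7): no match → dropped.
After projecting and ordering:
a.agent_id | b.addr_no | b.agent_id | b.price_k
2 | 439 | 2 | 764

(2, 439, 2, 764)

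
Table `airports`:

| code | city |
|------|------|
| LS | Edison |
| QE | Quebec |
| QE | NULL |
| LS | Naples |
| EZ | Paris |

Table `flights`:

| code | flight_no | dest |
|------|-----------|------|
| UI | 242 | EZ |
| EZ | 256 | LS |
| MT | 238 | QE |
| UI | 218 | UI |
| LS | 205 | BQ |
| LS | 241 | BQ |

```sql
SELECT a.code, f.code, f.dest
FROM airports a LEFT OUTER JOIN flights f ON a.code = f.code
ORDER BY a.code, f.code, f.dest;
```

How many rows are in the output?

LEFT JOIN keeps every row from `airports`; unmatched rows get NULL for `flights`'s columns.
Matching on a.code = f.code.
Matched pairs: 5; unmatched a rows kept: 2.
Total: 5 matched + 2 padded = 7 rows.

7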